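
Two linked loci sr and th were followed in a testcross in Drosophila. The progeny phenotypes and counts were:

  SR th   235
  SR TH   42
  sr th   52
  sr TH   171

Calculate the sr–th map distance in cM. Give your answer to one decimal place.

18.8 cM

The two most frequent classes, SR th (235) and sr TH (171), are the parental types, so the F1 was SR th / sr TH.
The recombinant classes are SR TH and sr th: 42 + 52 = 94.
Recombination frequency = 94/500 = 0.1880 ≈ 18.8%, i.e. 18.8 cM.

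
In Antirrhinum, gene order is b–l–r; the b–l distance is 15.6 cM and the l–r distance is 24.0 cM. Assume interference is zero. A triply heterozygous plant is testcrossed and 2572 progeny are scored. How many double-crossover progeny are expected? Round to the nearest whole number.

Map distances give recombination frequencies of 0.156 and 0.240 for the two intervals.
With no interference, expected double-crossover frequency = 0.156 × 0.240 = 0.03744.
Expected number = 0.03744 × 2572 = 96.30 ≈ 96.

96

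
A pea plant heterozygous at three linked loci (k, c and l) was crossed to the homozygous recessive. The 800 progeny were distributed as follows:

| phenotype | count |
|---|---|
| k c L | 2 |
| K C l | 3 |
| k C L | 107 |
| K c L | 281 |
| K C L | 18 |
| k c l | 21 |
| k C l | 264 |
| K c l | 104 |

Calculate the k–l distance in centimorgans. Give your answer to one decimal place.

27.0 centimorgans

The two most frequent reciprocal classes, k C l and K c L, are the parental types, so the F1 was k C l / K c L.
The two rarest classes, K C l and k c L, are the double crossovers. Comparing them with the parentals, only the k allele has switched, so k is the middle locus and the order is l – k – c.
Crossovers in the l–k interval produce the single-crossover classes k C L and K c l (107 + 104 = 211) plus the double crossovers (5).
RF(l–k) = (211 + 5) / 800 = 216/800 = 0.2700 → 27.0 centimorgans.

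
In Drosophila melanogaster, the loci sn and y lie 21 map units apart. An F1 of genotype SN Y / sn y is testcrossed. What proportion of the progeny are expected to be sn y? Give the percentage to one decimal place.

A map distance of 21 map units corresponds to a recombination frequency of 0.210.
The F1 is SN Y / sn y, so sn y is a parental gamete class with expected frequency (1 − r)/2 = 0.790/2 = 0.3950.
That is 0.3950 = 39.5% of the progeny.

39.5%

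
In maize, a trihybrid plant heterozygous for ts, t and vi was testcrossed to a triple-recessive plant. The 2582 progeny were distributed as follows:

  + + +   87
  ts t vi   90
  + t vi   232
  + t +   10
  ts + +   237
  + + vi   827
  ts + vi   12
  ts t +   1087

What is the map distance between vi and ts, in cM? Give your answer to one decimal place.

The two most frequent reciprocal classes, ts t + and + + vi, are the parental types, so the F1 was ts t + / + + vi.
The two rarest classes, + t + and ts + vi, are the double crossovers. Comparing them with the parentals, only the ts allele has switched, so ts is the middle locus and the order is vi – ts – t.
Crossovers in the vi–ts interval produce the single-crossover classes ts t vi and + + + (90 + 87 = 177) plus the double crossovers (22).
RF(vi–ts) = (177 + 22) / 2582 = 199/2582 = 0.0771 → 7.7 cM.

7.7 cM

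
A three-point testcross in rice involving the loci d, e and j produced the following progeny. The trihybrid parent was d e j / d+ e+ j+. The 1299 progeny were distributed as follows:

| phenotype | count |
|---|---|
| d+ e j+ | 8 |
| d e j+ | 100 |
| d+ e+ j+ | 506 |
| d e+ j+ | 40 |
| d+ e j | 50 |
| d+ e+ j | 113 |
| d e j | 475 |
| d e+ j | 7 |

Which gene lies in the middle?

The two rarest classes, d e+ j and d+ e j+, are the double crossovers. Comparing them with the parentals, only the e allele has switched, so e is the middle locus and the order is j – e – d.

e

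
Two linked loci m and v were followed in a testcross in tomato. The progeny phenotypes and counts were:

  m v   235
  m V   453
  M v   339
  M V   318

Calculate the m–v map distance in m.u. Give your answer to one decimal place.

The two most frequent classes, M v (339) and m V (453), are the parental types, so the F1 was M v / m V.
The recombinant classes are M V and m v: 318 + 235 = 553.
Recombination frequency = 553/1345 = 0.4112 ≈ 41.1%, i.e. 41.1 m.u.

41.1 m.u.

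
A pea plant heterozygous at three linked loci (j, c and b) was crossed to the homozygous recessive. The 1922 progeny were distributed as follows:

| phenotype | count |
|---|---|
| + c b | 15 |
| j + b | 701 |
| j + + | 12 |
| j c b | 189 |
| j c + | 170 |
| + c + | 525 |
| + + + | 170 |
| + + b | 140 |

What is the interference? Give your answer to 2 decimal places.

The two most frequent reciprocal classes, j + b and + c +, are the parental types, so the F1 was j + b / + c +.
The two rarest classes, j + + and + c b, are the double crossovers. Comparing them with the parentals, only the b allele has switched, so b is the middle locus and the order is c – b – j.
c–b: (359 + 27)/1922 = 0.2008; b–j: (310 + 27)/1922 = 0.1753.
Expected DCO frequency = 0.2008 × 0.1753 ≈ 0.03520; observed = 27/1922 ≈ 0.01405.
Coefficient of coincidence = 0.01405/0.03520 ≈ 0.40; interference = 1 − 0.40 = 0.60.

0.60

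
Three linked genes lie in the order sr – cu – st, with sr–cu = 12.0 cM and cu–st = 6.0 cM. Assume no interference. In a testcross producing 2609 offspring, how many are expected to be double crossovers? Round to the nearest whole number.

19

Map distances give recombination frequencies of 0.120 and 0.060 for the two intervals.
With no interference, expected double-crossover frequency = 0.120 × 0.060 = 0.00720.
Expected number = 0.00720 × 2609 = 18.78 ≈ 19.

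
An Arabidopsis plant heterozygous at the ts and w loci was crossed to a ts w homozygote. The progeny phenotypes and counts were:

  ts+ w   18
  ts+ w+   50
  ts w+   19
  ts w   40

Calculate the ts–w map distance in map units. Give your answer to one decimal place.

29.1 map units

The two most frequent classes, ts+ w+ (50) and ts w (40), are the parental types, so the F1 was ts+ w+ / ts w.
The recombinant classes are ts+ w and ts w+: 18 + 19 = 37.
Recombination frequency = 37/127 = 0.2913 ≈ 29.1%, i.e. 29.1 map units.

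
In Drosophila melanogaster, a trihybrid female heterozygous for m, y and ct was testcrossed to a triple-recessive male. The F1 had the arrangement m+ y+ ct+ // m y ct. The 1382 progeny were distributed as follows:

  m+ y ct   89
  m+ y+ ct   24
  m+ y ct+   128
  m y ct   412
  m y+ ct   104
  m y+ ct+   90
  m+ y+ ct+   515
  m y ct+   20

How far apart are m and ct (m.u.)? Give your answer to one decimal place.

16.1 m.u.

The two rarest classes, m+ y+ ct and m y ct+, are the double crossovers. Comparing them with the parentals, only the ct allele has switched, so ct is the middle locus and the order is y – ct – m.
Crossovers in the ct–m interval produce the single-crossover classes m y+ ct+ and m+ y ct (90 + 89 = 179) plus the double crossovers (44).
RF(ct–m) = (179 + 44) / 1382 = 223/1382 = 0.1614 → 16.1 m.u.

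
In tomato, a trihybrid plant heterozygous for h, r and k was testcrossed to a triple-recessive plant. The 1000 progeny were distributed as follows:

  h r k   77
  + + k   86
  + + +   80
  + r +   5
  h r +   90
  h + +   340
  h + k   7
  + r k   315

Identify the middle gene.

The two most frequent reciprocal classes, h + + and + r k, are the parental types, so the F1 was h + + / + r k.
The two rarest classes, h + k and + r +, are the double crossovers. Comparing them with the parentals, only the k allele has switched, so k is the middle locus and the order is r – k – h.

k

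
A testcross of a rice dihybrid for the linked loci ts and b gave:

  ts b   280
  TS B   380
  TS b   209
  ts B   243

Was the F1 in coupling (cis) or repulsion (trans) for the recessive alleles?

The two most frequent classes are TS B (380) and ts b (280); these are the parental (non-recombinant) types.
So the F1 carried TS B on one chromosome and ts b on the other — the recessive alleles are on the same chromosome (cis / coupling).

cis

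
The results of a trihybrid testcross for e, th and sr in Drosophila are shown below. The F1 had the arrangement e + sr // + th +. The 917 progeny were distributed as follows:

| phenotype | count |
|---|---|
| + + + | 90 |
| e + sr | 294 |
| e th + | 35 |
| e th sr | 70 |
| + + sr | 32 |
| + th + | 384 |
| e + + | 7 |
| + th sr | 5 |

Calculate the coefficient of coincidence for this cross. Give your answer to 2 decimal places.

0.81

The two rarest classes, e + + and + th sr, are the double crossovers. Comparing them with the parentals, only the sr allele has switched, so sr is the middle locus and the order is th – sr – e.
th–sr: (160 + 12)/917 = 0.1876; sr–e: (67 + 12)/917 = 0.0862.
Expected DCO frequency = 0.1876 × 0.0862 ≈ 0.01617; observed = 12/917 ≈ 0.01309.
Coefficient of coincidence = 0.01309/0.01617 ≈ 0.81.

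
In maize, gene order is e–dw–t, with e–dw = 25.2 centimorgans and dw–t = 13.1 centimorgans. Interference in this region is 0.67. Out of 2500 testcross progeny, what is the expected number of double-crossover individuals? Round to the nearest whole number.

27

Map distances give recombination frequencies of 0.252 and 0.131 for the two intervals.
With interference 0.67 (so coincidence = 0.33), expected double-crossover frequency = 0.252 × 0.131 × 0.33 = 0.01089.
Expected number = 0.01089 × 2500 = 27.23 ≈ 27.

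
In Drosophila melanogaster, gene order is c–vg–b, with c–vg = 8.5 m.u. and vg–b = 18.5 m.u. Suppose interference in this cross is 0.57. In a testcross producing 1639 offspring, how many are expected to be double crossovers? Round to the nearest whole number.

Map distances give recombination frequencies of 0.085 and 0.185 for the two intervals.
With interference 0.57 (so coincidence = 0.43), expected double-crossover frequency = 0.085 × 0.185 × 0.43 = 0.00676.
Expected number = 0.00676 × 1639 = 11.08 ≈ 11.

11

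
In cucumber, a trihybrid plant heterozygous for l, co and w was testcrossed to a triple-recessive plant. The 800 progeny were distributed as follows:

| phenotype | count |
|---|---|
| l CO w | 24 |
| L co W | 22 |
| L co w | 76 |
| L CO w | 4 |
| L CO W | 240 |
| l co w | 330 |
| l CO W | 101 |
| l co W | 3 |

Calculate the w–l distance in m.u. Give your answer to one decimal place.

The two most frequent reciprocal classes, l co w and L CO W, are the parental types, so the F1 was l co w / L CO W.
The two rarest classes, l co W and L CO w, are the double crossovers. Comparing them with the parentals, only the w allele has switched, so w is the middle locus and the order is l – w – co.
Crossovers in the l–w interval produce the single-crossover classes L co w and l CO W (76 + 101 = 177) plus the double crossovers (7).
RF(l–w) = (177 + 7) / 800 = 184/800 = 0.2300 → 23.0 m.u.

23.0 m.u.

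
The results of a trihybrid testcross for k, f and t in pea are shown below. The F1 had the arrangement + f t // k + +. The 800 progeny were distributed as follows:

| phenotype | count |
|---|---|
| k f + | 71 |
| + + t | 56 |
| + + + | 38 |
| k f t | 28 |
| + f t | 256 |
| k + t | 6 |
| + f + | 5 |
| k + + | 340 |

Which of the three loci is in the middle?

The two rarest classes, + f + and k + t, are the double crossovers. Comparing them with the parentals, only the t allele has switched, so t is the middle locus and the order is f – t – k.

t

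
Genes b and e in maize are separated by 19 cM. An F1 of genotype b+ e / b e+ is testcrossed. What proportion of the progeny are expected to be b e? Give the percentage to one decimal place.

9.5%

A map distance of 19 cM corresponds to a recombination frequency of 0.190.
The F1 is b+ e / b e+, so b e is a recombinant gamete class with expected frequency r/2 = 0.190/2 = 0.0950.
That is 0.0950 = 9.5% of the progeny.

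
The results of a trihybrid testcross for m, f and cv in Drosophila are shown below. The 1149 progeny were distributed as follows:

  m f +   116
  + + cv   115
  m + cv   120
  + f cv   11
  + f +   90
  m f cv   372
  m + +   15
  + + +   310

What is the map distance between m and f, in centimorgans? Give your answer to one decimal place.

20.5 centimorgans

The two most frequent reciprocal classes, + + + and m f cv, are the parental types, so the F1 was + + + / m f cv.
The two rarest classes, m + + and + f cv, are the double crossovers. Comparing them with the parentals, only the m allele has switched, so m is the middle locus and the order is cv – m – f.
Crossovers in the m–f interval produce the single-crossover classes + f + and m + cv (90 + 120 = 210) plus the double crossovers (26).
RF(m–f) = (210 + 26) / 1149 = 236/1149 = 0.2054 → 20.5 centimorgans.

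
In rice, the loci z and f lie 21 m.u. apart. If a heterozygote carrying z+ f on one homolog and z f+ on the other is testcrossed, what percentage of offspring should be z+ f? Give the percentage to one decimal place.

A map distance of 21 m.u. corresponds to a recombination frequency of 0.210.
The F1 is z+ f / z f+, so z+ f is a parental gamete class with expected frequency (1 − r)/2 = 0.790/2 = 0.3950.
That is 0.3950 = 39.5% of the progeny.

39.5%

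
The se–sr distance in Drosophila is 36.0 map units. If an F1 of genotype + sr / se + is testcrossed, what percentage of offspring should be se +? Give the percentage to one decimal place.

A map distance of 36.0 map units corresponds to a recombination frequency of 0.360.
The F1 is + sr / se +, so se + is a parental gamete class with expected frequency (1 − r)/2 = 0.640/2 = 0.3200.
That is 0.3200 = 32.0% of the progeny.

32.0%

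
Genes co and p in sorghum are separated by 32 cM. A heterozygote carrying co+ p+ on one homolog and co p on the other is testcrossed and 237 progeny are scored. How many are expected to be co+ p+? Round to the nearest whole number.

A map distance of 32 cM corresponds to a recombination frequency of 0.320.
The F1 is co+ p+ / co p, so co+ p+ is a parental gamete class with expected frequency (1 − r)/2 = 0.680/2 = 0.3400.
Expected number = 0.3400 × 237 = 80.58 ≈ 81.

81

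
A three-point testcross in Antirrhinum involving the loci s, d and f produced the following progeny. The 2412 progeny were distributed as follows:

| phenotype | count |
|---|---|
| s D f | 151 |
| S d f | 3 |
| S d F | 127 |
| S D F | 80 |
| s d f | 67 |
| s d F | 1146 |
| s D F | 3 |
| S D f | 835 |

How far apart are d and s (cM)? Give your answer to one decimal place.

The two most frequent reciprocal classes, s d F and S D f, are the parental types, so the F1 was s d F / S D f.
The two rarest classes, s D F and S d f, are the double crossovers. Comparing them with the parentals, only the d allele has switched, so d is the middle locus and the order is s – d – f.
Crossovers in the s–d interval produce the single-crossover classes S d F and s D f (127 + 151 = 278) plus the double crossovers (6).
RF(s–d) = (278 + 6) / 2412 = 284/2412 = 0.1177 → 11.8 cM.

11.8 cM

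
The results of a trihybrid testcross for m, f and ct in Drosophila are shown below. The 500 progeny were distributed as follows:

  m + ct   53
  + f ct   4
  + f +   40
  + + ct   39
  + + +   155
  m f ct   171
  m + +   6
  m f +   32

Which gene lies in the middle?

The two most frequent reciprocal classes, + + + and m f ct, are the parental types, so the F1 was + + + / m f ct.
The two rarest classes, m + + and + f ct, are the double crossovers. Comparing them with the parentals, only the m allele has switched, so m is the middle locus and the order is ct – m – f.

m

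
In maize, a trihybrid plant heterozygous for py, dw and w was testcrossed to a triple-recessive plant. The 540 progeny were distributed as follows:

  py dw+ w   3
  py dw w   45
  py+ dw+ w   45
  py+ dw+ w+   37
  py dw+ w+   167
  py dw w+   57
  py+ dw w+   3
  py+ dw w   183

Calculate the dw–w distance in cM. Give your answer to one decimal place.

The two most frequent reciprocal classes, py+ dw w and py dw+ w+, are the parental types, so the F1 was py+ dw w / py dw+ w+.
The two rarest classes, py+ dw w+ and py dw+ w, are the double crossovers. Comparing them with the parentals, only the w allele has switched, so w is the middle locus and the order is py – w – dw.
Crossovers in the w–dw interval produce the single-crossover classes py+ dw+ w and py dw w+ (45 + 57 = 102) plus the double crossovers (6).
RF(w–dw) = (102 + 6) / 540 = 108/540 = 0.2000 → 20.0 cM.

20.0 cM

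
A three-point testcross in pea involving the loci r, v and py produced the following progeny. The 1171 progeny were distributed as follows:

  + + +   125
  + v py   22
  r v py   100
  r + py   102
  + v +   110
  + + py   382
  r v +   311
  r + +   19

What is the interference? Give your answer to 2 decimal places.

The two most frequent reciprocal classes, + + py and r v +, are the parental types, so the F1 was + + py / r v +.
The two rarest classes, + v py and r + +, are the double crossovers. Comparing them with the parentals, only the v allele has switched, so v is the middle locus and the order is r – v – py.
r–v: (212 + 41)/1171 = 0.2161; v–py: (225 + 41)/1171 = 0.2272.
Expected DCO frequency = 0.2161 × 0.2272 ≈ 0.04910; observed = 41/1171 ≈ 0.03501.
Coefficient of coincidence = 0.03501/0.04910 ≈ 0.71; interference = 1 − 0.71 = 0.29.

0.29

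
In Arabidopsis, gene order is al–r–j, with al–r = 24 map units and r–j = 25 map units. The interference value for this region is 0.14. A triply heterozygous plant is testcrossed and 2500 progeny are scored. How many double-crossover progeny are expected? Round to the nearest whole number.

129

Map distances give recombination frequencies of 0.240 and 0.250 for the two intervals.
With interference 0.14 (so coincidence = 0.86), expected double-crossover frequency = 0.240 × 0.250 × 0.86 = 0.05160.
Expected number = 0.05160 × 2500 = 129.00 ≈ 129.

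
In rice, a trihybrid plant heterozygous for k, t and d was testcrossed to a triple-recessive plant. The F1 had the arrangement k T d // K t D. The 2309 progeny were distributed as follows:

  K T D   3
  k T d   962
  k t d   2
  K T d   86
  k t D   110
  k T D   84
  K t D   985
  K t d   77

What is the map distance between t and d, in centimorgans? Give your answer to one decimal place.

7.2 centimorgans

The two rarest classes, k t d and K T D, are the double crossovers. Comparing them with the parentals, only the t allele has switched, so t is the middle locus and the order is d – t – k.
Crossovers in the d–t interval produce the single-crossover classes k T D and K t d (84 + 77 = 161) plus the double crossovers (5).
RF(d–t) = (161 + 5) / 2309 = 166/2309 = 0.0719 → 7.2 centimorgans.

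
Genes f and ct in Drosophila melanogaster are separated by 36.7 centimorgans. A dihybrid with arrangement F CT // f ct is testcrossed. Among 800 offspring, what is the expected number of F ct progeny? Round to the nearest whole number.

147

A map distance of 36.7 centimorgans corresponds to a recombination frequency of 0.367.
The F1 is F CT / f ct, so F ct is a recombinant gamete class with expected frequency r/2 = 0.367/2 = 0.1835.
Expected number = 0.1835 × 800 = 146.80 ≈ 147.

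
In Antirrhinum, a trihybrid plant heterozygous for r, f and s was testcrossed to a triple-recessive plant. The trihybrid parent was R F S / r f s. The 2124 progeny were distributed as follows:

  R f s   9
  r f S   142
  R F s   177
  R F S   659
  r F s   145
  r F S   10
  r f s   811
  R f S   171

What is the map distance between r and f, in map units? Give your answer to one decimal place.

15.8 map units

The two rarest classes, r F S and R f s, are the double crossovers. Comparing them with the parentals, only the r allele has switched, so r is the middle locus and the order is f – r – s.
Crossovers in the f–r interval produce the single-crossover classes R f S and r F s (171 + 145 = 316) plus the double crossovers (19).
RF(f–r) = (316 + 19) / 2124 = 335/2124 = 0.1577 → 15.8 map units.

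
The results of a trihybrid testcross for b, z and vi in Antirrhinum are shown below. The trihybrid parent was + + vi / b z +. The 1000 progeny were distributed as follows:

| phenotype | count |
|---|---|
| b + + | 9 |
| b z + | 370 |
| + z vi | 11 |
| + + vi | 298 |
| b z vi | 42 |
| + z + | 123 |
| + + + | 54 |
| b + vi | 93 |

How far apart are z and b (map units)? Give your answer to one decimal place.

The two rarest classes, + z vi and b + +, are the double crossovers. Comparing them with the parentals, only the z allele has switched, so z is the middle locus and the order is vi – z – b.
Crossovers in the z–b interval produce the single-crossover classes b + vi and + z + (93 + 123 = 216) plus the double crossovers (20).
RF(z–b) = (216 + 20) / 1000 = 236/1000 = 0.2360 → 23.6 map units.

23.6 map units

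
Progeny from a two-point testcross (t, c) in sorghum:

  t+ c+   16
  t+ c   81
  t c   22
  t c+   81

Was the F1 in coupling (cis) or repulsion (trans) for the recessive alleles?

trans

The two most frequent classes are t+ c (81) and t c+ (81); these are the parental (non-recombinant) types.
So the F1 carried t+ c on one chromosome and t c+ on the other — the recessive alleles are on opposite chromosomes (trans / repulsion).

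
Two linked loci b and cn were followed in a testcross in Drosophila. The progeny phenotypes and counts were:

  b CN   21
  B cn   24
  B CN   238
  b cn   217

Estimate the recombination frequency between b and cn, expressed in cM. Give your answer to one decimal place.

9.0 cM

The two most frequent classes, B CN (238) and b cn (217), are the parental types, so the F1 was B CN / b cn.
The recombinant classes are B cn and b CN: 24 + 21 = 45.
Recombination frequency = 45/500 = 0.0900 ≈ 9.0%, i.e. 9.0 cM.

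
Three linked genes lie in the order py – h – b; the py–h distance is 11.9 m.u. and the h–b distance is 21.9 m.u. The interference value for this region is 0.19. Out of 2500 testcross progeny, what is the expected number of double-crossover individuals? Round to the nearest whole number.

Map distances give recombination frequencies of 0.119 and 0.219 for the two intervals.
With interference 0.19 (so coincidence = 0.81), expected double-crossover frequency = 0.119 × 0.219 × 0.81 = 0.02111.
Expected number = 0.02111 × 2500 = 52.77 ≈ 53.

53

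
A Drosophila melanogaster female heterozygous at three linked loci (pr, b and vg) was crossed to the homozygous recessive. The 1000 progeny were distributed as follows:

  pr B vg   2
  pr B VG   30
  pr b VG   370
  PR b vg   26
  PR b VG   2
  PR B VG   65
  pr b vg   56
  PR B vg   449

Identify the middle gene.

The two most frequent reciprocal classes, PR B vg and pr b VG, are the parental types, so the F1 was PR B vg / pr b VG.
The two rarest classes, pr B vg and PR b VG, are the double crossovers. Comparing them with the parentals, only the pr allele has switched, so pr is the middle locus and the order is vg – pr – b.

pr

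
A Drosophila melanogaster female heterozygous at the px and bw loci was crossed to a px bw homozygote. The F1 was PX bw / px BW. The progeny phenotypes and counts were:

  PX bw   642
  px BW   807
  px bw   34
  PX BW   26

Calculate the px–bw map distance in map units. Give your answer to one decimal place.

The recombinant classes are PX BW and px bw: 26 + 34 = 60.
Recombination frequency = 60/1509 = 0.0398 ≈ 4.0%, i.e. 4.0 map units.

4.0 map units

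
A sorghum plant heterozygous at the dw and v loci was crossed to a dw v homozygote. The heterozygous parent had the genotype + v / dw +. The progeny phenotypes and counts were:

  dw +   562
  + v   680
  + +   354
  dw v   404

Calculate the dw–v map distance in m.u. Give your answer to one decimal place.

The recombinant classes are + + and dw v: 354 + 404 = 758.
Recombination frequency = 758/2000 = 0.3790 ≈ 37.9%, i.e. 37.9 m.u.

37.9 m.u.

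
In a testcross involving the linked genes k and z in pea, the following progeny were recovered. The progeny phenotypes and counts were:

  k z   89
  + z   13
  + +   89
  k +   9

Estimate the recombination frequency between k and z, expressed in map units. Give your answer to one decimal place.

The two most frequent classes, + + (89) and k z (89), are the parental types, so the F1 was + + / k z.
The recombinant classes are + z and k +: 13 + 9 = 22.
Recombination frequency = 22/200 = 0.1100 ≈ 11.0%, i.e. 11.0 map units.

11.0 map units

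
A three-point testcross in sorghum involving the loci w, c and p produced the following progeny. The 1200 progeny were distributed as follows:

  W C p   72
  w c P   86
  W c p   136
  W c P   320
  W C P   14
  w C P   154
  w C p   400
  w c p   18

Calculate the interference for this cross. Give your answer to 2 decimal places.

The two most frequent reciprocal classes, w C p and W c P, are the parental types, so the F1 was w C p / W c P.
The two rarest classes, w c p and W C P, are the double crossovers. Comparing them with the parentals, only the c allele has switched, so c is the middle locus and the order is p – c – w.
p–c: (290 + 32)/1200 = 0.2683; c–w: (158 + 32)/1200 = 0.1583.
Expected DCO frequency = 0.2683 × 0.1583 ≈ 0.04247; observed = 32/1200 ≈ 0.02667.
Coefficient of coincidence = 0.02667/0.04247 ≈ 0.63; interference = 1 − 0.63 = 0.37.

0.37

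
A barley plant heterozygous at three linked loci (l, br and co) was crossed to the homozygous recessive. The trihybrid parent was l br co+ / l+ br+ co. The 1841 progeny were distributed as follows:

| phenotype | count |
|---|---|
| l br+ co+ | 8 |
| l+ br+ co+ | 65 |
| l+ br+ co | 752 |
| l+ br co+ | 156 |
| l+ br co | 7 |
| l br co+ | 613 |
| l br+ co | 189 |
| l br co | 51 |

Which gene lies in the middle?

br

The two rarest classes, l br+ co+ and l+ br co, are the double crossovers. Comparing them with the parentals, only the br allele has switched, so br is the middle locus and the order is co – br – l.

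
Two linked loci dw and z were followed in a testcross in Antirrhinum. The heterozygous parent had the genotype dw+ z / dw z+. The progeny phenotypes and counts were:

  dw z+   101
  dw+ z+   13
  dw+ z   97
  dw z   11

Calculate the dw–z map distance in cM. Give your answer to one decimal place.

10.8 cM

The recombinant classes are dw+ z+ and dw z: 13 + 11 = 24.
Recombination frequency = 24/222 = 0.1081 ≈ 10.8%, i.e. 10.8 cM.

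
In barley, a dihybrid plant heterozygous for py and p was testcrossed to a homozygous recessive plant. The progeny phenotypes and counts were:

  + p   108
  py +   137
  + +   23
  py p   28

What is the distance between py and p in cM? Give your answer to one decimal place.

17.2 cM

The two most frequent classes, + p (108) and py + (137), are the parental types, so the F1 was + p / py +.
The recombinant classes are + + and py p: 23 + 28 = 51.
Recombination frequency = 51/296 = 0.1723 ≈ 17.2%, i.e. 17.2 cM.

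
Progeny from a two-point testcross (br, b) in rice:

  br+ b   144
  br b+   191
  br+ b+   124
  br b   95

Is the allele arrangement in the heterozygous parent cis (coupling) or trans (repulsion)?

The two most frequent classes are br+ b (144) and br b+ (191); these are the parental (non-recombinant) types.
So the F1 carried br+ b on one chromosome and br b+ on the other — the recessive alleles are on opposite chromosomes (trans / repulsion).

trans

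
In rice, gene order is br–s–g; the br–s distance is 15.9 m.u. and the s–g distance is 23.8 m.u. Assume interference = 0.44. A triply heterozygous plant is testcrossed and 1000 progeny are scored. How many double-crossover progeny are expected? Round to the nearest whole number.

Map distances give recombination frequencies of 0.159 and 0.238 for the two intervals.
With interference 0.44 (so coincidence = 0.56), expected double-crossover frequency = 0.159 × 0.238 × 0.56 = 0.02119.
Expected number = 0.02119 × 1000 = 21.19 ≈ 21.

21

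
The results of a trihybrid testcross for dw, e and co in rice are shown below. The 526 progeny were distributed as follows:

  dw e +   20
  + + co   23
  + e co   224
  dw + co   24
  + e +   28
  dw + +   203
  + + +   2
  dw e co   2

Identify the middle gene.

dw

The two most frequent reciprocal classes, + e co and dw + +, are the parental types, so the F1 was + e co / dw + +.
The two rarest classes, dw e co and + + +, are the double crossovers. Comparing them with the parentals, only the dw allele has switched, so dw is the middle locus and the order is e – dw – co.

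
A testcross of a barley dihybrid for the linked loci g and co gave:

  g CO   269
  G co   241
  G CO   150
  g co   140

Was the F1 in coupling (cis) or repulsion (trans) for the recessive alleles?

trans

The two most frequent classes are G co (241) and g CO (269); these are the parental (non-recombinant) types.
So the F1 carried G co on one chromosome and g CO on the other — the recessive alleles are on opposite chromosomes (trans / repulsion).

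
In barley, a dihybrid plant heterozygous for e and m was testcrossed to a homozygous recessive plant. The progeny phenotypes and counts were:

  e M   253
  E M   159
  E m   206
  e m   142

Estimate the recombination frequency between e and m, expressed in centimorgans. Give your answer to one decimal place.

39.6 centimorgans

The two most frequent classes, E m (206) and e M (253), are the parental types, so the F1 was E m / e M.
The recombinant classes are E M and e m: 159 + 142 = 301.
Recombination frequency = 301/760 = 0.3961 ≈ 39.6%, i.e. 39.6 centimorgans.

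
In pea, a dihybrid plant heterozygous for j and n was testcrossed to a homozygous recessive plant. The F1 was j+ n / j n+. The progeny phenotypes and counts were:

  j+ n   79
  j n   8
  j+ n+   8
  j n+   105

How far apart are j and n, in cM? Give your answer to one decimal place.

The recombinant classes are j+ n+ and j n: 8 + 8 = 16.
Recombination frequency = 16/200 = 0.0800 ≈ 8.0%, i.e. 8.0 cM.

8.0 cM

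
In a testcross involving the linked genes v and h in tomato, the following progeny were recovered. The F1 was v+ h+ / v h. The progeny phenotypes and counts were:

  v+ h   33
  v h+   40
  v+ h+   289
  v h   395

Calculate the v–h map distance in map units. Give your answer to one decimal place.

9.6 map units

The recombinant classes are v+ h and v h+: 33 + 40 = 73.
Recombination frequency = 73/757 = 0.0964 ≈ 9.6%, i.e. 9.6 map units.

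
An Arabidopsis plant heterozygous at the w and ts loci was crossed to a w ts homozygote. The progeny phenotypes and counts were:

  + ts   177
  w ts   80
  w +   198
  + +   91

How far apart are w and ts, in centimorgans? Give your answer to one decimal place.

31.3 centimorgans

The two most frequent classes, + ts (177) and w + (198), are the parental types, so the F1 was + ts / w +.
The recombinant classes are + + and w ts: 91 + 80 = 171.
Recombination frequency = 171/546 = 0.3132 ≈ 31.3%, i.e. 31.3 centimorgans.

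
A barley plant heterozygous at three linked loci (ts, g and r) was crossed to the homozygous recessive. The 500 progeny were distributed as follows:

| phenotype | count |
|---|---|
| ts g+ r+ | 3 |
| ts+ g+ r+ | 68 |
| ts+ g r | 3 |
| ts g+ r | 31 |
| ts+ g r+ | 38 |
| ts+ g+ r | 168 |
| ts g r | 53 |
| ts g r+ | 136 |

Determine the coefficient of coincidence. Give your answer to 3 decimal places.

0.315

The two most frequent reciprocal classes, ts+ g+ r and ts g r+, are the parental types, so the F1 was ts+ g+ r / ts g r+.
The two rarest classes, ts+ g r and ts g+ r+, are the double crossovers. Comparing them with the parentals, only the g allele has switched, so g is the middle locus and the order is ts – g – r.
ts–g: (69 + 6)/500 = 0.1500; g–r: (121 + 6)/500 = 0.2540.
Expected DCO frequency = 0.1500 × 0.2540 ≈ 0.03810; observed = 6/500 ≈ 0.01200.
Coefficient of coincidence = 0.01200/0.03810 ≈ 0.315.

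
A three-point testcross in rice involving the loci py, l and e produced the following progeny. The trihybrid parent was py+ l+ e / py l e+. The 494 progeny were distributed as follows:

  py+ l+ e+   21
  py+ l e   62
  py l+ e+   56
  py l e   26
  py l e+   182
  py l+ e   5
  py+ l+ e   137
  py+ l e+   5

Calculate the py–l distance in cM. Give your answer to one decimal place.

The two rarest classes, py l+ e and py+ l e+, are the double crossovers. Comparing them with the parentals, only the py allele has switched, so py is the middle locus and the order is e – py – l.
Crossovers in the py–l interval produce the single-crossover classes py+ l e and py l+ e+ (62 + 56 = 118) plus the double crossovers (10).
RF(py–l) = (118 + 10) / 494 = 128/494 = 0.2591 → 25.9 cM.

25.9 cM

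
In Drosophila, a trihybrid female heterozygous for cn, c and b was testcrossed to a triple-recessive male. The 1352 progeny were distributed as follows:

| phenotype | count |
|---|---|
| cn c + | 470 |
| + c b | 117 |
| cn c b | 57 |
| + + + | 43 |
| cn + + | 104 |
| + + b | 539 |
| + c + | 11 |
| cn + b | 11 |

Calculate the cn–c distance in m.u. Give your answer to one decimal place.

18.0 m.u.

The two most frequent reciprocal classes, + + b and cn c +, are the parental types, so the F1 was + + b / cn c +.
The two rarest classes, cn + b and + c +, are the double crossovers. Comparing them with the parentals, only the cn allele has switched, so cn is the middle locus and the order is b – cn – c.
Crossovers in the cn–c interval produce the single-crossover classes + c b and cn + + (117 + 104 = 221) plus the double crossovers (22).
RF(cn–c) = (221 + 22) / 1352 = 243/1352 = 0.1797 → 18.0 m.u.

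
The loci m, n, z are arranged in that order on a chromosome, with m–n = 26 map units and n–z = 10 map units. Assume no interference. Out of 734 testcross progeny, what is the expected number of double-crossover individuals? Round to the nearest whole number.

Map distances give recombination frequencies of 0.260 and 0.100 for the two intervals.
With no interference, expected double-crossover frequency = 0.260 × 0.100 = 0.02600.
Expected number = 0.02600 × 734 = 19.08 ≈ 19.

19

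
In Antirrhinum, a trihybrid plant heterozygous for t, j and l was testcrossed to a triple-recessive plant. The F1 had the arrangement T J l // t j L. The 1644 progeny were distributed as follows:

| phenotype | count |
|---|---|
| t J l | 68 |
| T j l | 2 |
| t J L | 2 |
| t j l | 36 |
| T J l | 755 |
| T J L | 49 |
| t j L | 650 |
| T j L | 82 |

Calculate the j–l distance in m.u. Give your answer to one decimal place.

5.4 m.u.

The two rarest classes, T j l and t J L, are the double crossovers. Comparing them with the parentals, only the j allele has switched, so j is the middle locus and the order is t – j – l.
Crossovers in the j–l interval produce the single-crossover classes T J L and t j l (49 + 36 = 85) plus the double crossovers (4).
RF(j–l) = (85 + 4) / 1644 = 89/1644 = 0.0541 → 5.4 m.u.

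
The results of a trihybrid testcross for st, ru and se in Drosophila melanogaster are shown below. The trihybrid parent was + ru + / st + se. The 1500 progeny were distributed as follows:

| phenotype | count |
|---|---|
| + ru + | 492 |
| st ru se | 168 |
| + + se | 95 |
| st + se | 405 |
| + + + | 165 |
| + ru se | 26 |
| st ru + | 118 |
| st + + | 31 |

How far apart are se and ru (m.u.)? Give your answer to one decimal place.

26.0 m.u.

The two rarest classes, + ru se and st + +, are the double crossovers. Comparing them with the parentals, only the se allele has switched, so se is the middle locus and the order is st – se – ru.
Crossovers in the se–ru interval produce the single-crossover classes + + + and st ru se (165 + 168 = 333) plus the double crossovers (57).
RF(se–ru) = (333 + 57) / 1500 = 390/1500 = 0.2600 → 26.0 m.u.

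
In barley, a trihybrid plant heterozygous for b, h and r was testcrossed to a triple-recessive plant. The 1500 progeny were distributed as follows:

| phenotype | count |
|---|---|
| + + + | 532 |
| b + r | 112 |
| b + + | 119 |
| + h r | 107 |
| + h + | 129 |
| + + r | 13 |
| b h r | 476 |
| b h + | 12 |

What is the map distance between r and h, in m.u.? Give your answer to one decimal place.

The two most frequent reciprocal classes, + + + and b h r, are the parental types, so the F1 was + + + / b h r.
The two rarest classes, + + r and b h +, are the double crossovers. Comparing them with the parentals, only the r allele has switched, so r is the middle locus and the order is h – r – b.
Crossovers in the h–r interval produce the single-crossover classes + h + and b + r (129 + 112 = 241) plus the double crossovers (25).
RF(h–r) = (241 + 25) / 1500 = 266/1500 = 0.1773 → 17.7 m.u.

17.7 m.u.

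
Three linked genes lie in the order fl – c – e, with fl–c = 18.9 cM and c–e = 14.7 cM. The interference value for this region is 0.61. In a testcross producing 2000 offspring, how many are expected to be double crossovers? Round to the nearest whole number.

22

Map distances give recombination frequencies of 0.189 and 0.147 for the two intervals.
With interference 0.61 (so coincidence = 0.39), expected double-crossover frequency = 0.189 × 0.147 × 0.39 = 0.01084.
Expected number = 0.01084 × 2000 = 21.67 ≈ 22.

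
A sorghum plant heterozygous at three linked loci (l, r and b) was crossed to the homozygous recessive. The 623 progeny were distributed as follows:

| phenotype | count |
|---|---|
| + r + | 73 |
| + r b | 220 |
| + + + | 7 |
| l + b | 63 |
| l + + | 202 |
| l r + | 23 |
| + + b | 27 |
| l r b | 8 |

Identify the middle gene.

l

The two most frequent reciprocal classes, + r b and l + +, are the parental types, so the F1 was + r b / l + +.
The two rarest classes, l r b and + + +, are the double crossovers. Comparing them with the parentals, only the l allele has switched, so l is the middle locus and the order is b – l – r.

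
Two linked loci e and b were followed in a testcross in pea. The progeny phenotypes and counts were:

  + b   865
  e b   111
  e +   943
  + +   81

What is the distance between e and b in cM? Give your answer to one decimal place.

The two most frequent classes, + b (865) and e + (943), are the parental types, so the F1 was + b / e +.
The recombinant classes are + + and e b: 81 + 111 = 192.
Recombination frequency = 192/2000 = 0.0960 ≈ 9.6%, i.e. 9.6 cM.

9.6 cM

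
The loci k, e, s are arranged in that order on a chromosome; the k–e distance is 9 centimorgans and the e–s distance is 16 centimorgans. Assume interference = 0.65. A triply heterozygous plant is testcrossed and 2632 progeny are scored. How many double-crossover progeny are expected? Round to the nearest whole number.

13

Map distances give recombination frequencies of 0.090 and 0.160 for the two intervals.
With interference 0.65 (so coincidence = 0.35), expected double-crossover frequency = 0.090 × 0.160 × 0.35 = 0.00504.
Expected number = 0.00504 × 2632 = 13.27 ≈ 13.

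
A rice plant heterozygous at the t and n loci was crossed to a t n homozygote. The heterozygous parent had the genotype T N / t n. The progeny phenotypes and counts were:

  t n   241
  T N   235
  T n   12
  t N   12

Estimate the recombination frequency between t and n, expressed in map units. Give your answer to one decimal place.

The recombinant classes are T n and t N: 12 + 12 = 24.
Recombination frequency = 24/500 = 0.0480 ≈ 4.8%, i.e. 4.8 map units.

4.8 map units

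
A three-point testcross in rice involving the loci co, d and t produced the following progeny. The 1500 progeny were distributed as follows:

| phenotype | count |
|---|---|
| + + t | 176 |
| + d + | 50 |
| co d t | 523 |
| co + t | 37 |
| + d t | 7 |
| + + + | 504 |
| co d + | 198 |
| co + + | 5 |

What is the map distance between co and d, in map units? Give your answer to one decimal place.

The two most frequent reciprocal classes, co d t and + + +, are the parental types, so the F1 was co d t / + + +.
The two rarest classes, + d t and co + +, are the double crossovers. Comparing them with the parentals, only the co allele has switched, so co is the middle locus and the order is t – co – d.
Crossovers in the co–d interval produce the single-crossover classes co + t and + d + (37 + 50 = 87) plus the double crossovers (12).
RF(co–d) = (87 + 12) / 1500 = 99/1500 = 0.0660 → 6.6 map units.

6.6 map units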